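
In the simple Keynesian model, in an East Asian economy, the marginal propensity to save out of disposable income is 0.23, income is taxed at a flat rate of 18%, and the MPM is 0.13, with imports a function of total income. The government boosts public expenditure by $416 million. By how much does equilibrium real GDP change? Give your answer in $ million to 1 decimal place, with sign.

MPC = 1 − MPS = 1 − 0.23 = 0.77.
Spending multiplier = 1/(1 − c(1−t) + m) = 1/(1 − 0.77×0.82 + 0.13) = 1/0.4986 ≈ 2.006.
ΔY = k × ΔG = (+$416 million) / 0.4986 ≈ +$834.3 million.

+$834.3 million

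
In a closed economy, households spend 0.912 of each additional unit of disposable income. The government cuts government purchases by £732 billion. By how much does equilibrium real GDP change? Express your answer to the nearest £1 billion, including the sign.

Spending multiplier = 1/(1 − MPC) = 1/(1 − 0.912) = 1/0.088 ≈ 11.364.
ΔY = k × ΔG = (−£732 billion) / 0.088 ≈ −£8,318 billion.

−£8,318 billion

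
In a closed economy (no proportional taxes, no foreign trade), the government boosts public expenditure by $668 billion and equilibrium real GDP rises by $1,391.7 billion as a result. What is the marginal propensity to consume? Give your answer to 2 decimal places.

Implied spending multiplier k = ΔY/ΔG = 1,391.7/668 ≈ 2.0834.
Since k = 1/(1 − MPC), MPC = 1 − 1/k = 1 − ΔG/ΔY = 1 − 668/1,391.7 ≈ 0.52.

0.52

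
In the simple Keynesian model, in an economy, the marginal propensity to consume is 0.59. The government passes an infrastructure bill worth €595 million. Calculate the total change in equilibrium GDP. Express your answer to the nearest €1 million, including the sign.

+€1,451 million

Spending multiplier = 1/(1 − MPC) = 1/(1 − 0.59) = 1/0.41 ≈ 2.439.
ΔY = k × ΔG = (+€595 million) / 0.41 ≈ +€1,451 million.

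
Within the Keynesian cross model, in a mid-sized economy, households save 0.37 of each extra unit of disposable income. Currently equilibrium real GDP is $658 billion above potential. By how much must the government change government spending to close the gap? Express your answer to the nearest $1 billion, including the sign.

MPC = 1 − MPS = 1 − 0.37 = 0.63.
Spending multiplier = 1/(1 − MPC) = 1/(1 − 0.63) = 1/0.37 ≈ 2.703.
Need ΔY = −$658 billion, so ΔG = ΔY/k = (−$658 billion) × 0.37 ≈ −$243 billion.
The government should cut government spending by $243 billion.

−$243 billion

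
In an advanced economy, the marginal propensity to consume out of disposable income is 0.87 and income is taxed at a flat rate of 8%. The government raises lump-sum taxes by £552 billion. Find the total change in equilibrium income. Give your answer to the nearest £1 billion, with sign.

−£2,406 billion

A lump-sum tax change of +£552 billion shifts disposable income by −£552 billion; first-round consumption changes by −c × ΔT = −0.87 × (+£552 billion) = −£480.24 billion.
Expenditure multiplier = 1/(1 − c(1−t)) = 1/(1 − 0.87×0.92) = 1/0.1996 ≈ 5.01.
The tax multiplier is −c × k ≈ −4.359, so ΔY = k × (−c·ΔT) = (−£480.24 billion) / 0.1996 ≈ −£2,406 billion.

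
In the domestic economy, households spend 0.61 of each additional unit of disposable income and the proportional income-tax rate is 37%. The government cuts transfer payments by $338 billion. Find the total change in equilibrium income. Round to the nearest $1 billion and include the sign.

The transfer change shifts disposable income by −$338 billion, so first-round consumption changes by c·ΔTR = 0.61 × (−$338 billion) = −$206.18 billion.
Expenditure multiplier = 1/(1 − c(1−t)) = 1/(1 − 0.61×0.63) = 1/0.6157 ≈ 1.624.
The transfer multiplier is c × k ≈ 0.991, so ΔY = k × (c·ΔTR) = (−$206.18 billion) / 0.6157 ≈ −$335 billion.

−$335 billion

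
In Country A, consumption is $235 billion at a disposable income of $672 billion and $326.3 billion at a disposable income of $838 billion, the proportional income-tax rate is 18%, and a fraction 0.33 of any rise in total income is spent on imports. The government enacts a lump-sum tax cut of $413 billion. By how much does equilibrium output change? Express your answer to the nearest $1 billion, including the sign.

MPC = ΔC/ΔYd = (326.3 − 235)/(838 − 672) = 91.3/166 = 0.55.
A lump-sum tax change of −$413 billion shifts disposable income by +$413 billion; first-round consumption changes by −c × ΔT = −0.55 × (−$413 billion) = +$227.15 billion.
Expenditure multiplier = 1/(1 − c(1−t) + m) = 1/(1 − 0.55×0.82 + 0.33) = 1/0.879 ≈ 1.138.
The tax multiplier is −c × k ≈ −0.626, so ΔY = k × (−c·ΔT) = (+$227.15 billion) / 0.879 ≈ +$258 billion.

+$258 billion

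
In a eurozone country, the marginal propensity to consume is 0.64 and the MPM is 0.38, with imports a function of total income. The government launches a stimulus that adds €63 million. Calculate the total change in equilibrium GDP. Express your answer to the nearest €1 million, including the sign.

Expenditure multiplier = 1/(1 − c + m) = 1/(1 − 0.64 + 0.38) = 1/0.74 ≈ 1.351.
ΔY = k × ΔG = (+€63 million) / 0.74 ≈ +€85 million.

+€85 million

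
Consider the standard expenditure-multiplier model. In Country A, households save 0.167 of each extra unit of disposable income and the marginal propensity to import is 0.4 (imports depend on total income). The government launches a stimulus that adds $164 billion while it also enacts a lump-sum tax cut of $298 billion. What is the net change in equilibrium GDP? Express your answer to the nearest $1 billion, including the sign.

MPC = 1 − MPS = 1 − 0.167 = 0.833.
Expenditure multiplier = 1/(1 − c + m) = 1/(1 − 0.833 + 0.4) = 1/0.567 ≈ 1.764.
ΔG contributes k·ΔG = (+$164 billion) / 0.567 ≈ +$289.2 billion.
ΔT of −$298 billion changes first-round spending by −c·ΔT = +$248.234 billion, contributing k·(−c·ΔT) = (+$248.234 billion) / 0.567 ≈ +$437.8 billion.
Net ΔY = k(ΔG − c·ΔT) = (+$412.234 billion) / 0.567 ≈ +$727 billion.

+$727 billion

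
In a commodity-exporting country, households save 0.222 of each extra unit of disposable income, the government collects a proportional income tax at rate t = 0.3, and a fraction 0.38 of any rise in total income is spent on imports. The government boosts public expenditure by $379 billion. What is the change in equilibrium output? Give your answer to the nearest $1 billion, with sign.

+$454 billion

MPC = 1 − MPS = 1 − 0.222 = 0.778.
Expenditure multiplier = 1/(1 − c(1−t) + m) = 1/(1 − 0.778×0.7 + 0.38) = 1/0.8354 ≈ 1.197.
ΔY = k × ΔG = (+$379 billion) / 0.8354 ≈ +$454 billion.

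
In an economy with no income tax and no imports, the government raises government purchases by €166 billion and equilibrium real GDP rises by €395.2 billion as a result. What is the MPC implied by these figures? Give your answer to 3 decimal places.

Implied spending multiplier k = ΔY/ΔG = 395.2/166 ≈ 2.3807.
Since k = 1/(1 − MPC), MPC = 1 − 1/k = 1 − ΔG/ΔY = 1 − 166/395.2 ≈ 0.580.

0.580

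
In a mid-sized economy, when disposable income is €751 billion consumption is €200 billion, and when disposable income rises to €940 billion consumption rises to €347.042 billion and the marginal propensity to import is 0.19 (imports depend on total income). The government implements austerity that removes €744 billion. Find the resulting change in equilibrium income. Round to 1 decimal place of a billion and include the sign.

MPC = ΔC/ΔYd = (347.042 − 200)/(940 − 751) = 147.042/189 = 0.778.
Government-spending multiplier = 1/(1 − c + m) = 1/(1 − 0.778 + 0.19) = 1/0.412 ≈ 2.427.
ΔY = k × ΔG = (−€744 billion) / 0.412 ≈ −€1,805.8 billion.

−€1,805.8 billion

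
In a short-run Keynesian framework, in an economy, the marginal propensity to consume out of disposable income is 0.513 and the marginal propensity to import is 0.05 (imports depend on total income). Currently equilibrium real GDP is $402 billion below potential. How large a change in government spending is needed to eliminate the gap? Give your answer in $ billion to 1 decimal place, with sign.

+$215.9 billion

Spending multiplier = 1/(1 − c + m) = 1/(1 − 0.513 + 0.05) = 1/0.537 ≈ 1.862.
Need ΔY = +$402 billion, so ΔG = ΔY/k = (+$402 billion) × 0.537 ≈ +$215.9 billion.
The government should increase government spending by $215.9 billion.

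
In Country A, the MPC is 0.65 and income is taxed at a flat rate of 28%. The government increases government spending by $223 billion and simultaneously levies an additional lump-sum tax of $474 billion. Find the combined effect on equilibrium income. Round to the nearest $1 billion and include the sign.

−$160 billion

Expenditure multiplier = 1/(1 − c(1−t)) = 1/(1 − 0.65×0.72) = 1/0.532 ≈ 1.88.
ΔG contributes k·ΔG = (+$223 billion) / 0.532 ≈ +$419.2 billion.
ΔT of +$474 billion changes first-round spending by −c·ΔT = −$308.1 billion, contributing k·(−c·ΔT) = (−$308.1 billion) / 0.532 ≈ −$579.1 billion.
Net ΔY = k(ΔG − c·ΔT) = (−$85.1 billion) / 0.532 ≈ −$160 billion.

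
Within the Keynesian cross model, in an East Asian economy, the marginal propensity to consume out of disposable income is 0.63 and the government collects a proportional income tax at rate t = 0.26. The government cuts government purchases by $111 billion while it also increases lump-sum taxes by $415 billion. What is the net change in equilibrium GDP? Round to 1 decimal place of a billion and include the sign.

−$697.7 billion

Expenditure multiplier = 1/(1 − c(1−t)) = 1/(1 − 0.63×0.74) = 1/0.5338 ≈ 1.873.
ΔG contributes k·ΔG = (−$111 billion) / 0.5338 ≈ −$207.9 billion.
ΔT of +$415 billion changes first-round spending by −c·ΔT = −$261.45 billion, contributing k·(−c·ΔT) = (−$261.45 billion) / 0.5338 ≈ −$489.8 billion.
Net ΔY = k(ΔG − c·ΔT) = (−$372.45 billion) / 0.5338 ≈ −$697.7 billion.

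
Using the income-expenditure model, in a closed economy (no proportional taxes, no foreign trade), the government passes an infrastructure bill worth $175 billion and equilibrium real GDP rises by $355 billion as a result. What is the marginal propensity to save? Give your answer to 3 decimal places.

Implied spending multiplier k = ΔY/ΔG = 355/175 ≈ 2.0286.
Since k = 1/(1 − MPC), MPC = 1 − 1/k = 1 − ΔG/ΔY = 1 − 175/355 ≈ 0.507.
MPS = 1 − MPC = 0.493.

0.493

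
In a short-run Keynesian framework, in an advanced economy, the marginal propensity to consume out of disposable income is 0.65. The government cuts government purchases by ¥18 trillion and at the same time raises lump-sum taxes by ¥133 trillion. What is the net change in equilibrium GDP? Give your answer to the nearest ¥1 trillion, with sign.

−¥298 trillion

Expenditure multiplier = 1/(1 − MPC) = 1/(1 − 0.65) = 1/0.35 ≈ 2.857.
ΔG contributes k·ΔG = (−¥18 trillion) / 0.35 ≈ −¥51.4 trillion.
ΔT of +¥133 trillion changes first-round spending by −c·ΔT = −¥86.45 trillion, contributing k·(−c·ΔT) = (−¥86.45 trillion) / 0.35 = −¥247 trillion.
Net ΔY = k(ΔG − c·ΔT) = (−¥104.45 trillion) / 0.35 ≈ −¥298 trillion.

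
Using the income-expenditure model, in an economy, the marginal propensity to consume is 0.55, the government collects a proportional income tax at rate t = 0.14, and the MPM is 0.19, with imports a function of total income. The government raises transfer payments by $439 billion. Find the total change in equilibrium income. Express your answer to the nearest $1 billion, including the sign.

The transfer change shifts disposable income by +$439 billion, so first-round consumption changes by c·ΔTR = 0.55 × (+$439 billion) = +$241.45 billion.
Expenditure multiplier = 1/(1 − c(1−t) + m) = 1/(1 − 0.55×0.86 + 0.19) = 1/0.717 ≈ 1.395.
The transfer multiplier is c × k ≈ 0.767, so ΔY = k × (c·ΔTR) = (+$241.45 billion) / 0.717 ≈ +$337 billion.

+$337 billion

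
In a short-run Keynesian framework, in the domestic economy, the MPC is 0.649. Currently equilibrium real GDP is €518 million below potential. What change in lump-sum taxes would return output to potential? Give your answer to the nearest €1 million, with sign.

−€280 million

Spending multiplier = 1/(1 − MPC) = 1/(1 − 0.649) = 1/0.351 ≈ 2.849.
Tax multiplier = −c·k = −0.649/0.351 ≈ −1.849. Need ΔY = +€518 million, so ΔT = ΔY/(−c·k) = −(+€518 million) × 0.351 / 0.649 ≈ −€280 million.
The government should cut lump-sum taxes by €280 million.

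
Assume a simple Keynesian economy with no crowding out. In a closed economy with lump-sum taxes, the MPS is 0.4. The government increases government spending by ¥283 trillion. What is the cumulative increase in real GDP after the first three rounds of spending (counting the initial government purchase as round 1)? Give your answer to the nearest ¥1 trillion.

¥555 trillion

MPC = 1 − MPS = 1 − 0.4 = 0.6.
Round 1 adds ΔG = ¥283 trillion; each later round is MPC = 0.6 times the previous.
After 3 rounds: 283 + 169.8 + 101.88 = ΔG·(1 − c^3)/(1 − c) = 283 × (1 − 0.216)/0.4 ≈ ¥555 trillion.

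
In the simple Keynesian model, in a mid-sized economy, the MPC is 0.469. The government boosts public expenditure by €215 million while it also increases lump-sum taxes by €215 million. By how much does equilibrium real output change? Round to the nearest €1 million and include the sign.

+€215 million

Expenditure multiplier = 1/(1 − MPC) = 1/(1 − 0.469) = 1/0.531 ≈ 1.883.
ΔG contributes k·ΔG = (+€215 million) / 0.531 ≈ +€404.9 million.
ΔT of +€215 million changes first-round spending by −c·ΔT = −€100.835 million, contributing k·(−c·ΔT) = (−€100.835 million) / 0.531 ≈ −€189.9 million.
With ΔG = ΔT and no other leakages, the balanced-budget multiplier is 1, so ΔY = ΔG = +€215 million.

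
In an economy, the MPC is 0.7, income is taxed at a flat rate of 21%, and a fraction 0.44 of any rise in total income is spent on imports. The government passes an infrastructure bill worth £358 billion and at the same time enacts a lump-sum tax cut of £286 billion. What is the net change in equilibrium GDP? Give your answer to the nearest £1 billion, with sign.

+£629 billion

Expenditure multiplier = 1/(1 − c(1−t) + m) = 1/(1 − 0.7×0.79 + 0.44) = 1/0.887 ≈ 1.127.
ΔG contributes k·ΔG = (+£358 billion) / 0.887 ≈ +£403.6 billion.
ΔT of −£286 billion changes first-round spending by −c·ΔT = +£200.2 billion, contributing k·(−c·ΔT) = (+£200.2 billion) / 0.887 ≈ +£225.7 billion.
Net ΔY = k(ΔG − c·ΔT) = (+£558.2 billion) / 0.887 ≈ +£629 billion.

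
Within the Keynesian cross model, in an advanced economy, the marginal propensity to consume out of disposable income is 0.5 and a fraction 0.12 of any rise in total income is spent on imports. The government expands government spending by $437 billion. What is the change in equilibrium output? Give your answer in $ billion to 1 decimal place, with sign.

Expenditure multiplier = 1/(1 − c + m) = 1/(1 − 0.5 + 0.12) = 1/0.62 ≈ 1.613.
ΔY = k × ΔG = (+$437 billion) / 0.62 ≈ +$704.8 billion.

+$704.8 billion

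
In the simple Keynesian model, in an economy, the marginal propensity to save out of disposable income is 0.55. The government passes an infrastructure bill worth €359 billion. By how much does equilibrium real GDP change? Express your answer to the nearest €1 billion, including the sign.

+€653 billion

MPC = 1 − MPS = 1 − 0.55 = 0.45.
Spending multiplier = 1/(1 − MPC) = 1/(1 − 0.45) = 1/0.55 ≈ 1.818.
ΔY = k × ΔG = (+€359 billion) / 0.55 ≈ +€653 billion.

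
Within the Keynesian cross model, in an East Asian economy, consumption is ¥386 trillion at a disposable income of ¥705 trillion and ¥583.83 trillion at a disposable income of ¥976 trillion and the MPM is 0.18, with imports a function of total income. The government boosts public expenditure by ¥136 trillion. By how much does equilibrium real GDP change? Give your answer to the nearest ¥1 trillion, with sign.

MPC = ΔC/ΔYd = (583.83 − 386)/(976 − 705) = 197.83/271 = 0.73.
Spending multiplier = 1/(1 − c + m) = 1/(1 − 0.73 + 0.18) = 1/0.45 ≈ 2.222.
ΔY = k × ΔG = (+¥136 trillion) / 0.45 ≈ +¥302 trillion.

+¥302 trillion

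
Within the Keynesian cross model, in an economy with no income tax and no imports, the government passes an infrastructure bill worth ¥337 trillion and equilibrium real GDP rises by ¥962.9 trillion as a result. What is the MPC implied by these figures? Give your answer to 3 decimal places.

0.650

Implied spending multiplier k = ΔY/ΔG = 962.9/337 ≈ 2.8573.
Since k = 1/(1 − MPC), MPC = 1 − 1/k = 1 − ΔG/ΔY = 1 − 337/962.9 ≈ 0.650.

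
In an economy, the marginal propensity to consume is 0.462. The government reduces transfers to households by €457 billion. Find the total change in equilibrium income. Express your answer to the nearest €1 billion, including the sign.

The transfer change shifts disposable income by −€457 billion, so first-round consumption changes by c·ΔTR = 0.462 × (−€457 billion) = −€211.134 billion.
Expenditure multiplier = 1/(1 − MPC) = 1/(1 − 0.462) = 1/0.538 ≈ 1.859.
The transfer multiplier is c × k ≈ 0.859, so ΔY = k × (c·ΔTR) = (−€211.134 billion) / 0.538 ≈ −€392 billion.

−€392 billion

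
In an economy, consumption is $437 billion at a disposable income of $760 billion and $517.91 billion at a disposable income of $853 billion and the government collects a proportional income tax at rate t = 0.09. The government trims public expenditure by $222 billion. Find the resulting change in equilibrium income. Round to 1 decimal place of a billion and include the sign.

MPC = ΔC/ΔYd = (517.91 − 437)/(853 − 760) = 80.91/93 = 0.87.
Spending multiplier = 1/(1 − c(1−t)) = 1/(1 − 0.87×0.91) = 1/0.2083 ≈ 4.801.
ΔY = k × ΔG = (−$222 billion) / 0.2083 ≈ −$1,065.8 billion.

−$1,065.8 billion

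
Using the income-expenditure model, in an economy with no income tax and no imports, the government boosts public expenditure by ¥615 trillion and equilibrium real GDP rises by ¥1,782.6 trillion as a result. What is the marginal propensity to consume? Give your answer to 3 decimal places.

0.655

Implied spending multiplier k = ΔY/ΔG = 1,782.6/615 ≈ 2.8985.
Since k = 1/(1 − MPC), MPC = 1 − 1/k = 1 − ΔG/ΔY = 1 − 615/1,782.6 ≈ 0.655.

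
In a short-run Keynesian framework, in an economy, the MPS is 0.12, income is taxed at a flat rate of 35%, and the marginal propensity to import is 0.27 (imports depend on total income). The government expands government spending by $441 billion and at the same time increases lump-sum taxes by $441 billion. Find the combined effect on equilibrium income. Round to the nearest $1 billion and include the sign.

+$76 billion

MPC = 1 − MPS = 1 − 0.12 = 0.88.
Expenditure multiplier = 1/(1 − c(1−t) + m) = 1/(1 − 0.88×0.65 + 0.27) = 1/0.698 ≈ 1.433.
ΔG contributes k·ΔG = (+$441 billion) / 0.698 ≈ +$631.8 billion.
ΔT of +$441 billion changes first-round spending by −c·ΔT = −$388.08 billion, contributing k·(−c·ΔT) = (−$388.08 billion) / 0.698 ≈ −$556 billion.
Net ΔY = k(ΔG − c·ΔT) = (+$52.92 billion) / 0.698 ≈ +$76 billion.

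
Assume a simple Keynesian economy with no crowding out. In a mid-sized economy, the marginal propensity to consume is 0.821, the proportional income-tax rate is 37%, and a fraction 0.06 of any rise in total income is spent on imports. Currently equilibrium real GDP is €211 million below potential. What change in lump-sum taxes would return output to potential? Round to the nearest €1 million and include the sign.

Spending multiplier = 1/(1 − c(1−t) + m) = 1/(1 − 0.821×0.63 + 0.06) = 1/0.54277 ≈ 1.842.
Tax multiplier = −c·k = −0.821/0.54277 ≈ −1.513. Need ΔY = +€211 million, so ΔT = ΔY/(−c·k) = −(+€211 million) × 0.54277 / 0.821 ≈ −€139 million.
The government should cut lump-sum taxes by €139 million.

−€139 million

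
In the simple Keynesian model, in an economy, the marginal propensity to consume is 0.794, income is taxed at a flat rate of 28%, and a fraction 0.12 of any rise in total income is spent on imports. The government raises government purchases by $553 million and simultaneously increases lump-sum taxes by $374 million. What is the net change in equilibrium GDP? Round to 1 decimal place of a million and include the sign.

+$467.0 million

Expenditure multiplier = 1/(1 − c(1−t) + m) = 1/(1 − 0.794×0.72 + 0.12) = 1/0.54832 ≈ 1.824.
ΔG contributes k·ΔG = (+$553 million) / 0.54832 ≈ +$1,008.5 million.
ΔT of +$374 million changes first-round spending by −c·ΔT = −$296.956 million, contributing k·(−c·ΔT) = (−$296.956 million) / 0.54832 ≈ −$541.6 million.
Net ΔY = k(ΔG − c·ΔT) = (+$256.044 million) / 0.54832 ≈ +$467 million.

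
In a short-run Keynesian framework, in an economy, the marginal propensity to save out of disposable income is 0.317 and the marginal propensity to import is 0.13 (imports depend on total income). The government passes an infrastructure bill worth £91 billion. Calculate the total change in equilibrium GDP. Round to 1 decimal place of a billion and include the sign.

+£203.6 billion

MPC = 1 − MPS = 1 − 0.317 = 0.683.
Spending multiplier = 1/(1 − c + m) = 1/(1 − 0.683 + 0.13) = 1/0.447 ≈ 2.237.
ΔY = k × ΔG = (+£91 billion) / 0.447 ≈ +£203.6 billion.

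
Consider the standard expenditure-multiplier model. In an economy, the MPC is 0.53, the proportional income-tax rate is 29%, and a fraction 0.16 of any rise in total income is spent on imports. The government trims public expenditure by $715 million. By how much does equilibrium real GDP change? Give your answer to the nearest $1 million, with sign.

Spending multiplier = 1/(1 − c(1−t) + m) = 1/(1 − 0.53×0.71 + 0.16) = 1/0.7837 ≈ 1.276.
ΔY = k × ΔG = (−$715 million) / 0.7837 ≈ −$912 million.

−$912 million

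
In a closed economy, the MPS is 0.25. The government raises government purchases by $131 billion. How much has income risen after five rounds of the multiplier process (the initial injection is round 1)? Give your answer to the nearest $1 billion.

$400 billion

MPC = 1 − MPS = 1 − 0.25 = 0.75.
Round 1 adds ΔG = $131 billion; each later round is MPC = 0.75 times the previous.
After 5 rounds: 131 + 98.25 + 73.6875 + 55.265625 + 41.44921875 = ΔG·(1 − c^5)/(1 − c) = 131 × (1 − 0.2373046875)/0.25 ≈ $400 billion.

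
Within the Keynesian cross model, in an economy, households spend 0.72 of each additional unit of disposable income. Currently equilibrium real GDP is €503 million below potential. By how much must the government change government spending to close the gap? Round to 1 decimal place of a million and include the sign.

+€140.8 million

Spending multiplier = 1/(1 − MPC) = 1/(1 − 0.72) = 1/0.28 ≈ 3.571.
Need ΔY = +€503 million, so ΔG = ΔY/k = (+€503 million) × 0.28 ≈ +€140.8 million.
The government should increase government spending by €140.8 million.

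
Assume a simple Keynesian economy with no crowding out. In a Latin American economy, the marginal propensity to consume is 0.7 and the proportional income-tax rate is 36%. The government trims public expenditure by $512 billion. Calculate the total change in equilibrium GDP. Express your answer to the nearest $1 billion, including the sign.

Government-spending multiplier = 1/(1 − c(1−t)) = 1/(1 − 0.7×0.64) = 1/0.552 ≈ 1.812.
ΔY = k × ΔG = (−$512 billion) / 0.552 ≈ −$928 billion.

−$928 billion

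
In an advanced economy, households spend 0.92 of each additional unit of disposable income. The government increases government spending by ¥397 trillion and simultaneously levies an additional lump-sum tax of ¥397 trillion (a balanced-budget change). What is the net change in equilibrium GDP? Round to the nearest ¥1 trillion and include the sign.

Expenditure multiplier = 1/(1 − MPC) = 1/(1 − 0.92) = 1/0.08 = 12.5.
ΔG contributes k·ΔG = (+¥397 trillion) / 0.08 = +¥4,962.5 trillion.
ΔT of +¥397 trillion changes first-round spending by −c·ΔT = −¥365.24 trillion, contributing k·(−c·ΔT) = (−¥365.24 trillion) / 0.08 = −¥4,565.5 trillion.
With ΔG = ΔT and no other leakages, the balanced-budget multiplier is 1, so ΔY = ΔG = +¥397 trillion.

+¥397 trillion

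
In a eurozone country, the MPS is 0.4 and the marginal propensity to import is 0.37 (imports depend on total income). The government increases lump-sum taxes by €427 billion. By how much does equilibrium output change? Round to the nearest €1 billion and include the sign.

−€333 billion

MPC = 1 − MPS = 1 − 0.4 = 0.6.
A lump-sum tax change of +€427 billion shifts disposable income by −€427 billion; first-round consumption changes by −c × ΔT = −0.6 × (+€427 billion) = −€256.2 billion.
Expenditure multiplier = 1/(1 − c + m) = 1/(1 − 0.6 + 0.37) = 1/0.77 ≈ 1.299.
The tax multiplier is −c × k ≈ −0.779, so ΔY = k × (−c·ΔT) = (−€256.2 billion) / 0.77 ≈ −€333 billion.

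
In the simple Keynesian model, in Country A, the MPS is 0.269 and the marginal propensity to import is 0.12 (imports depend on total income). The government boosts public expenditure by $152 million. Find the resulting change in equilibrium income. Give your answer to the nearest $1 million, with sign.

+$391 million

MPC = 1 − MPS = 1 − 0.269 = 0.731.
Government-spending multiplier = 1/(1 − c + m) = 1/(1 − 0.731 + 0.12) = 1/0.389 ≈ 2.571.
ΔY = k × ΔG = (+$152 million) / 0.389 ≈ +$391 million.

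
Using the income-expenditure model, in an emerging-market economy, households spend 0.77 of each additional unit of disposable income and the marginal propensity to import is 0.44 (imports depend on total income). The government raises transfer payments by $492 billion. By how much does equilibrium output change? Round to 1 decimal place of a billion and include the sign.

+$565.4 billion

The transfer change shifts disposable income by +$492 billion, so first-round consumption changes by c·ΔTR = 0.77 × (+$492 billion) = +$378.84 billion.
Expenditure multiplier = 1/(1 − c + m) = 1/(1 − 0.77 + 0.44) = 1/0.67 ≈ 1.493.
The transfer multiplier is c × k ≈ 1.149, so ΔY = k × (c·ΔTR) = (+$378.84 billion) / 0.67 ≈ +$565.4 billion.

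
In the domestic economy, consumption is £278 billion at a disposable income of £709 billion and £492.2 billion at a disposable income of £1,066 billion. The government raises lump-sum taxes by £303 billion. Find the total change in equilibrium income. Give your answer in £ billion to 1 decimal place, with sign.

MPC = ΔC/ΔYd = (492.2 − 278)/(1,066 − 709) = 214.2/357 = 0.6.
A lump-sum tax change of +£303 billion shifts disposable income by −£303 billion; first-round consumption changes by −c × ΔT = −0.6 × (+£303 billion) = −£181.8 billion.
Expenditure multiplier = 1/(1 − MPC) = 1/(1 − 0.6) = 1/0.4 = 2.5.
The tax multiplier is −c × k = −1.5, so ΔY = k × (−c·ΔT) = (−£181.8 billion) / 0.4 = −£454.5 billion.

−£454.5 billion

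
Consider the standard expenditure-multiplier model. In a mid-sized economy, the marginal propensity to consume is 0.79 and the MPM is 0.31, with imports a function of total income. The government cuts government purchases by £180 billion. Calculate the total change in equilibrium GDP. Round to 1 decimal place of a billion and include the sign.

Government-spending multiplier = 1/(1 − c + m) = 1/(1 − 0.79 + 0.31) = 1/0.52 ≈ 1.923.
ΔY = k × ΔG = (−£180 billion) / 0.52 ≈ −£346.2 billion.

−£346.2 billion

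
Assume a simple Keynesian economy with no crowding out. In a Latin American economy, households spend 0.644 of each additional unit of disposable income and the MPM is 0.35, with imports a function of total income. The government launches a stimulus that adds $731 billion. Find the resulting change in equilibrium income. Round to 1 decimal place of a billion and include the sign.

Expenditure multiplier = 1/(1 − c + m) = 1/(1 − 0.644 + 0.35) = 1/0.706 ≈ 1.416.
ΔY = k × ΔG = (+$731 billion) / 0.706 ≈ +$1,035.4 billion.

+$1,035.4 billion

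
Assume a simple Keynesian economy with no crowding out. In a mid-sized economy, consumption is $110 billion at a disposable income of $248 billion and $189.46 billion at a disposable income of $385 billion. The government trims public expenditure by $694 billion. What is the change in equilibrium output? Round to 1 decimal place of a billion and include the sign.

−$1,652.4 billion

MPC = ΔC/ΔYd = (189.46 − 110)/(385 − 248) = 79.46/137 = 0.58.
Government-spending multiplier = 1/(1 − MPC) = 1/(1 − 0.58) = 1/0.42 ≈ 2.381.
ΔY = k × ΔG = (−$694 billion) / 0.42 ≈ −$1,652.4 billion.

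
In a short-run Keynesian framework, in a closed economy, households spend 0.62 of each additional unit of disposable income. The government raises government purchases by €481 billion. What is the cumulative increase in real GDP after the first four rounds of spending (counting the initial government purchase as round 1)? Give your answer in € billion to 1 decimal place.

Round 1 adds ΔG = €481 billion; each later round is MPC = 0.62 times the previous.
After 4 rounds: 481 + 298.22 + 184.8964 + 114.635768 = ΔG·(1 − c^4)/(1 − c) = 481 × (1 − 0.14776336)/0.38 ≈ €1,078.8 billion.

€1,078.8 billion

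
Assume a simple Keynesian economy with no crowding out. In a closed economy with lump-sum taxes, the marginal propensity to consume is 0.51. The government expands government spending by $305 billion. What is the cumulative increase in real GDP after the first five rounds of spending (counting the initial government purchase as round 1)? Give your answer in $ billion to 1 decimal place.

$601.0 billion

Round 1 adds ΔG = $305 billion; each later round is MPC = 0.51 times the previous.
After 5 rounds: 305 + 155.55 + 79.3305 + 40.458555 + 20.63386305 = ΔG·(1 − c^5)/(1 − c) = 305 × (1 − 0.0345025251)/0.49 ≈ $601 billion.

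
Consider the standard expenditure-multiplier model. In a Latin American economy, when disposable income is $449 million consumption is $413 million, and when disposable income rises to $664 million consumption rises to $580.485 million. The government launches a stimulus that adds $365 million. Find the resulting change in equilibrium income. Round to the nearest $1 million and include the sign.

MPC = ΔC/ΔYd = (580.485 − 413)/(664 − 449) = 167.485/215 = 0.779.
Expenditure multiplier = 1/(1 − MPC) = 1/(1 − 0.779) = 1/0.221 ≈ 4.525.
ΔY = k × ΔG = (+$365 million) / 0.221 ≈ +$1,652 million.

+$1,652 million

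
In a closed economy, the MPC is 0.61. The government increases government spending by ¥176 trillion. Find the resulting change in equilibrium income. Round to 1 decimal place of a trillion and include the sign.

Government-spending multiplier = 1/(1 − MPC) = 1/(1 − 0.61) = 1/0.39 ≈ 2.564.
ΔY = k × ΔG = (+¥176 trillion) / 0.39 ≈ +¥451.3 trillion.

+¥451.3 trillion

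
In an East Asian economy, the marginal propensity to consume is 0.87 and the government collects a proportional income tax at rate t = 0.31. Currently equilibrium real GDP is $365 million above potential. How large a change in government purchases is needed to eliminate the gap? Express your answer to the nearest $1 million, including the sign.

Spending multiplier = 1/(1 − c(1−t)) = 1/(1 − 0.87×0.69) = 1/0.3997 ≈ 2.502.
Need ΔY = −$365 million, so ΔG = ΔY/k = (−$365 million) × 0.3997 ≈ −$146 million.
The government should cut government purchases by $146 million.

−$146 million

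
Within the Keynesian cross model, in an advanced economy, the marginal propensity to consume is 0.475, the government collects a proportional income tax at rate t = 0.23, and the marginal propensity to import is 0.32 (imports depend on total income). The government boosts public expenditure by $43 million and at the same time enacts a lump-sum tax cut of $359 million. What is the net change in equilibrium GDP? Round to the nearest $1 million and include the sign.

+$224 million

Expenditure multiplier = 1/(1 − c(1−t) + m) = 1/(1 − 0.475×0.77 + 0.32) = 1/0.95425 ≈ 1.048.
ΔG contributes k·ΔG = (+$43 million) / 0.95425 ≈ +$45.1 million.
ΔT of −$359 million changes first-round spending by −c·ΔT = +$170.525 million, contributing k·(−c·ΔT) = (+$170.525 million) / 0.95425 ≈ +$178.7 million.
Net ΔY = k(ΔG − c·ΔT) = (+$213.525 million) / 0.95425 ≈ +$224 million.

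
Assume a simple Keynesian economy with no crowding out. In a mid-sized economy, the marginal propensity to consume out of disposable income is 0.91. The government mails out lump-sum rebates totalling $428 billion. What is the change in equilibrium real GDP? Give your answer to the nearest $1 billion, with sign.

+$4,328 billion

A lump-sum tax change of −$428 billion shifts disposable income by +$428 billion; first-round consumption changes by −c × ΔT = −0.91 × (−$428 billion) = +$389.48 billion.
Expenditure multiplier = 1/(1 − MPC) = 1/(1 − 0.91) = 1/0.09 ≈ 11.111.
The tax multiplier is −c × k ≈ −10.111, so ΔY = k × (−c·ΔT) = (+$389.48 billion) / 0.09 ≈ +$4,328 billion.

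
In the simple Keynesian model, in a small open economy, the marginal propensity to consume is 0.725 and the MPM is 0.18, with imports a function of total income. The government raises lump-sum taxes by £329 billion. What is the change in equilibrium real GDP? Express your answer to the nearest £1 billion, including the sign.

−£524 billion

A lump-sum tax change of +£329 billion shifts disposable income by −£329 billion; first-round consumption changes by −c × ΔT = −0.725 × (+£329 billion) = −£238.525 billion.
Expenditure multiplier = 1/(1 − c + m) = 1/(1 − 0.725 + 0.18) = 1/0.455 ≈ 2.198.
The tax multiplier is −c × k ≈ −1.593, so ΔY = k × (−c·ΔT) = (−£238.525 billion) / 0.455 ≈ −£524 billion.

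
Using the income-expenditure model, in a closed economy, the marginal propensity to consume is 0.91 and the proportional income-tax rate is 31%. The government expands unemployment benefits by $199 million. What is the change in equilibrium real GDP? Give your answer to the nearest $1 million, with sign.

+$487 million

The transfer change shifts disposable income by +$199 million, so first-round consumption changes by c·ΔTR = 0.91 × (+$199 million) = +$181.09 million.
Expenditure multiplier = 1/(1 − c(1−t)) = 1/(1 − 0.91×0.69) = 1/0.3721 ≈ 2.687.
The transfer multiplier is c × k ≈ 2.446, so ΔY = k × (c·ΔTR) = (+$181.09 million) / 0.3721 ≈ +$487 million.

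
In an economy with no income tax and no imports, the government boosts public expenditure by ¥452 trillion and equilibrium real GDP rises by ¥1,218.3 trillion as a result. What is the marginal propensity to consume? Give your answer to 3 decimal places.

Implied spending multiplier k = ΔY/ΔG = 1,218.3/452 ≈ 2.6954.
Since k = 1/(1 − MPC), MPC = 1 − 1/k = 1 − ΔG/ΔY = 1 − 452/1,218.3 ≈ 0.629.

0.629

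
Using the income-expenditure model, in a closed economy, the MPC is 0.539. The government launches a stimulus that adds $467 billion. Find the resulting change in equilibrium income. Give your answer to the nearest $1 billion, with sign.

Spending multiplier = 1/(1 − MPC) = 1/(1 − 0.539) = 1/0.461 ≈ 2.169.
ΔY = k × ΔG = (+$467 billion) / 0.461 ≈ +$1,013 billion.

+$1,013 billion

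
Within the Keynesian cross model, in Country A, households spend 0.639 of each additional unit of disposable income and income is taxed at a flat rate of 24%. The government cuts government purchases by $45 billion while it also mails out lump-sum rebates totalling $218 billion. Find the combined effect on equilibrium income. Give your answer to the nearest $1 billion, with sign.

+$183 billion

Expenditure multiplier = 1/(1 − c(1−t)) = 1/(1 − 0.639×0.76) = 1/0.51436 ≈ 1.944.
ΔG contributes k·ΔG = (−$45 billion) / 0.51436 ≈ −$87.5 billion.
ΔT of −$218 billion changes first-round spending by −c·ΔT = +$139.302 billion, contributing k·(−c·ΔT) = (+$139.302 billion) / 0.51436 ≈ +$270.8 billion.
Net ΔY = k(ΔG − c·ΔT) = (+$94.302 billion) / 0.51436 ≈ +$183 billion.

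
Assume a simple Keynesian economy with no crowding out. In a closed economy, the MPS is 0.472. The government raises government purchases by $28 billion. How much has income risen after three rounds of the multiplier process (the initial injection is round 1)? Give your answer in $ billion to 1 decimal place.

MPC = 1 − MPS = 1 − 0.472 = 0.528.
Round 1 adds ΔG = $28 billion; each later round is MPC = 0.528 times the previous.
After 3 rounds: 28 + 14.784 + 7.805952 = ΔG·(1 − c^3)/(1 − c) = 28 × (1 − 0.147197952)/0.472 ≈ $50.6 billion.

$50.6 billion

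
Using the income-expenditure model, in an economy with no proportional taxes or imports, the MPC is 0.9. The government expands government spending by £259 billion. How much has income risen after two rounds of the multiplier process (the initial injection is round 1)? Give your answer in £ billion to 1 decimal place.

Round 1 adds ΔG = £259 billion; each later round is MPC = 0.9 times the previous.
After 2 rounds: 259 + 233.1 = ΔG·(1 − c^2)/(1 − c) = 259 × (1 − 0.81)/0.1 = £492.1 billion.

£492.1 billion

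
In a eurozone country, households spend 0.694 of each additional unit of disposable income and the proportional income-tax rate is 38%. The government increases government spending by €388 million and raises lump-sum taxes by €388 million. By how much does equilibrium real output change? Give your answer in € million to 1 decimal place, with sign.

+€208.4 million

Expenditure multiplier = 1/(1 − c(1−t)) = 1/(1 − 0.694×0.62) = 1/0.56972 ≈ 1.755.
ΔG contributes k·ΔG = (+€388 million) / 0.56972 ≈ +€681 million.
ΔT of +€388 million changes first-round spending by −c·ΔT = −€269.272 million, contributing k·(−c·ΔT) = (−€269.272 million) / 0.56972 ≈ −€472.6 million.
Net ΔY = k(ΔG − c·ΔT) = (+€118.728 million) / 0.56972 ≈ +€208.4 million.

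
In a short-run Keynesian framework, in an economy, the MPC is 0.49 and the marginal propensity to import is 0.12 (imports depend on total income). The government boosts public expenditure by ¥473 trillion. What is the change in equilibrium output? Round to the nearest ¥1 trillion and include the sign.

Spending multiplier = 1/(1 − c + m) = 1/(1 − 0.49 + 0.12) = 1/0.63 ≈ 1.587.
ΔY = k × ΔG = (+¥473 trillion) / 0.63 ≈ +¥751 trillion.

+¥751 trillion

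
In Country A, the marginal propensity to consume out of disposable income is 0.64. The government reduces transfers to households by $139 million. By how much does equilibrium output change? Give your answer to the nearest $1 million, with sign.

−$247 million

The transfer change shifts disposable income by −$139 million, so first-round consumption changes by c·ΔTR = 0.64 × (−$139 million) = −$88.96 million.
Expenditure multiplier = 1/(1 − MPC) = 1/(1 − 0.64) = 1/0.36 ≈ 2.778.
The transfer multiplier is c × k ≈ 1.778, so ΔY = k × (c·ΔTR) = (−$88.96 million) / 0.36 ≈ −$247 million.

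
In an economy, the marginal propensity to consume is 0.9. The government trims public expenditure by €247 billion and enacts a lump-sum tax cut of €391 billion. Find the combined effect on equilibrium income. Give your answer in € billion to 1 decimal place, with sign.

+€1,049.0 billion

Expenditure multiplier = 1/(1 − MPC) = 1/(1 − 0.9) = 1/0.1 = 10.
ΔG contributes k·ΔG = (−€247 billion) / 0.1 = −€2,470 billion.
ΔT of −€391 billion changes first-round spending by −c·ΔT = +€351.9 billion, contributing k·(−c·ΔT) = (+€351.9 billion) / 0.1 = +€3,519 billion.
Net ΔY = k(ΔG − c·ΔT) = (+€104.9 billion) / 0.1 = +€1,049 billion.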